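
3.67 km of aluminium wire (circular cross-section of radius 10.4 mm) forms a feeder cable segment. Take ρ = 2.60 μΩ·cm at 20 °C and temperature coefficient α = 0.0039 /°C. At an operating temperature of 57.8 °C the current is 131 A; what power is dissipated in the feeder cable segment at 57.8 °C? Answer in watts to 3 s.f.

ρ = 2.60 μΩ·cm = 2.60×10^-8 Ω·m
A = πr² = π(1.0400e-02 m)² = 3.398e-04 m²
R₍20₎ = ρL/A = (2.60×10^-8)(3670)/(3.398e-04) = 0.2808 Ω
R₍57.8₎ = R₍20₎(1 + αΔT) = 0.2808 × (1 + 0.0039×37.8) = 0.3222 Ω
P = I²R = (131)² × 0.3222 = 5530 W

5530 W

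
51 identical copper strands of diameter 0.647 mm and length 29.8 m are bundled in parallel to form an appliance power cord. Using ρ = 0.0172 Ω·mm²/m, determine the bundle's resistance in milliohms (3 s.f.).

30.6 mΩ

ρ = 0.0172 Ω·mm²/m = 1.72×10^-8 Ω·m
A_strand = π(3.2350e-04 m)² = 3.288e-07 m²
R_strand = ρL/A = (1.72×10^-8)(29.8)/(3.288e-07) = 1.559 Ω
R_total = R_strand/N = 1.559/51 = 30.6 mΩ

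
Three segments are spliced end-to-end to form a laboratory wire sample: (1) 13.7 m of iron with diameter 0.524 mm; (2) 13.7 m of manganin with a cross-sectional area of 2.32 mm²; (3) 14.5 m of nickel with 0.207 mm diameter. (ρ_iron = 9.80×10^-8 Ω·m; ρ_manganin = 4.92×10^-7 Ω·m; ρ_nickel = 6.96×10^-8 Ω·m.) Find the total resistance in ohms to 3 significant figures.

39.1 Ω

Seg 1: A = π(d/2)² = π(2.6200e-04 m)² = 2.157e-07 m²
R_1 = (9.80×10^-8)(13.7)/(2.157e-07) = 6.226 Ω
Seg 2: A = 2.32 mm² = 2.320e-06 m²
R_2 = (4.92×10^-7)(13.7)/(2.320e-06) = 2.905 Ω
Seg 3: A = π(d/2)² = π(1.0350e-04 m)² = 3.365e-08 m²
R_3 = (6.96×10^-8)(14.5)/(3.365e-08) = 29.99 Ω
R_total = R_1 + R_2 + R_3 = 39.1 Ω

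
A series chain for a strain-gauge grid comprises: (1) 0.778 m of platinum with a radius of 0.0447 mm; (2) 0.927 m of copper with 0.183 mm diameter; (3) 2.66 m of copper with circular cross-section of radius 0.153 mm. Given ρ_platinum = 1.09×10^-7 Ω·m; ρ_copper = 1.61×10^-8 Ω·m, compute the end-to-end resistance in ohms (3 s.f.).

14.7 Ω

Seg 1: A = πr² = π(4.4700e-05 m)² = 6.277e-09 m²
R_1 = (1.09×10^-7)(0.778)/(6.277e-09) = 13.51 Ω
Seg 2: A = π(d/2)² = π(9.1500e-05 m)² = 2.630e-08 m²
R_2 = (1.61×10^-8)(0.927)/(2.630e-08) = 0.5674 Ω
Seg 3: A = πr² = π(1.5300e-04 m)² = 7.354e-08 m²
R_3 = (1.61×10^-8)(2.66)/(7.354e-08) = 0.5823 Ω
R_total = R_1 + R_2 + R_3 = 14.7 Ω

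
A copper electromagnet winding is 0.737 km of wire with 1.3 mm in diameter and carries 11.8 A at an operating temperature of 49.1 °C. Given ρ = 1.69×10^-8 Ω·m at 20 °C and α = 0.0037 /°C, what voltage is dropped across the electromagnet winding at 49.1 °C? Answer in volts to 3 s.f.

A = π(d/2)² = π(6.5000e-04 m)² = 1.327e-06 m²
R₍20₎ = ρL/A = (1.69×10^-8)(737)/(1.327e-06) = 9.384 Ω
R₍49.1₎ = R₍20₎(1 + αΔT) = 9.384 × (1 + 0.0037×29.1) = 10.39 Ω
V = IR = 11.8 × 10.39 = 123 V

123 V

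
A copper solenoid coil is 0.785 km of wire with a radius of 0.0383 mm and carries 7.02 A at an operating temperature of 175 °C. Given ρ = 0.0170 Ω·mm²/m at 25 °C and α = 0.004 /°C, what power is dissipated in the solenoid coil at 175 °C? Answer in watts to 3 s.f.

ρ = 0.0170 Ω·mm²/m = 1.70×10^-8 Ω·m
A = πr² = π(3.8300e-05 m)² = 4.608e-09 m²
R₍25₎ = ρL/A = (1.70×10^-8)(785)/(4.608e-09) = 2896 Ω
R₍175₎ = R₍25₎(1 + αΔT) = 2896 × (1 + 0.004×150) = 4633 Ω
P = I²R = (7.02)² × 4633 = 2.28×10^5 W

2.28×10^5 W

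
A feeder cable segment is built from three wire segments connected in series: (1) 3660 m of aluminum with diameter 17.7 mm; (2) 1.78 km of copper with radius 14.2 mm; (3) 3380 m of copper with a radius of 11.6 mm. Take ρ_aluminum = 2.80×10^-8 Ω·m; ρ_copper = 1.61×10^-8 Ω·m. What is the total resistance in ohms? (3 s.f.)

0.590 Ω

Seg 1: A = π(d/2)² = π(8.8500e-03 m)² = 2.461e-04 m²
R_1 = (2.80×10^-8)(3660)/(2.461e-04) = 0.4165 Ω
Seg 2: A = πr² = π(1.4200e-02 m)² = 6.335e-04 m²
R_2 = (1.61×10^-8)(1780)/(6.335e-04) = 0.04524 Ω
Seg 3: A = πr² = π(1.1600e-02 m)² = 4.227e-04 m²
R_3 = (1.61×10^-8)(3380)/(4.227e-04) = 0.1287 Ω
R_total = R_1 + R_2 + R_3 = 0.590 Ω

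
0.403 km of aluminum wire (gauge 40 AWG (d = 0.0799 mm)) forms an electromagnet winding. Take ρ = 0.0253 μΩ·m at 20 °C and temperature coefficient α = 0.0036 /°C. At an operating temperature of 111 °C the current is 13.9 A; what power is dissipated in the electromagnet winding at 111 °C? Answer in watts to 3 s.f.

ρ = 0.0253 μΩ·m = 2.53×10^-8 Ω·m
A = π(0.0799/2 mm)² = π(3.9950e-05 m)² = 5.014e-09 m²
R₍20₎ = ρL/A = (2.53×10^-8)(403)/(5.014e-09) = 2033 Ω
R₍111₎ = R₍20₎(1 + αΔT) = 2033 × (1 + 0.0036×91) = 2700 Ω
P = I²R = (13.9)² × 2700 = 5.22×10^5 W

5.22×10^5 W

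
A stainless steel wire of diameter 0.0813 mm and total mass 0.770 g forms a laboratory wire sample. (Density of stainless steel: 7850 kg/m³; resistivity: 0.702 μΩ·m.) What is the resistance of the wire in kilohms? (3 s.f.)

ρ = 0.702 μΩ·m = 7.02×10^-7 Ω·m
A = π(d/2)² = π(4.0650e-05 m)² = 5.1912e-09 m²
L = m/(density·A) = 7.700×10^-4/(7850×5.1912e-09) = 18.9 m
R = ρL/A = (7.02×10^-7)(18.9)/(5.1912e-09) = 2.56 kΩ

2.56 kΩ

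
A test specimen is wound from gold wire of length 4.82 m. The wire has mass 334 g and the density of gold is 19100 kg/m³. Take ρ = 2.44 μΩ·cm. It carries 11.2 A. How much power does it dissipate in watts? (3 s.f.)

4.07 W

ρ = 2.44 μΩ·cm = 2.44×10^-8 Ω·m
A = m/(density·L) = 0.334/(19100×4.82) = 3.6280e-06 m²
R = ρL/A = (2.44×10^-8)(4.82)/(3.6280e-06) = 0.03242 Ω
P = I²R = (11.2)² × 0.03242 = 4.07 W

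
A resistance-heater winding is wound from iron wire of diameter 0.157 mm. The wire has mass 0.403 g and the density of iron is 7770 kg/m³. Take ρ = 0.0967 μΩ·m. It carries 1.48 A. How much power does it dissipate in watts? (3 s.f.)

29.3 W

ρ = 0.0967 μΩ·m = 9.67×10^-8 Ω·m
A = π(d/2)² = π(7.8500e-05 m)² = 1.9359e-08 m²
L = m/(density·A) = 4.030×10^-4/(7770×1.9359e-08) = 2.679 m
R = ρL/A = (9.67×10^-8)(2.679)/(1.9359e-08) = 13.38 Ω
P = I²R = (1.48)² × 13.38 = 29.3 W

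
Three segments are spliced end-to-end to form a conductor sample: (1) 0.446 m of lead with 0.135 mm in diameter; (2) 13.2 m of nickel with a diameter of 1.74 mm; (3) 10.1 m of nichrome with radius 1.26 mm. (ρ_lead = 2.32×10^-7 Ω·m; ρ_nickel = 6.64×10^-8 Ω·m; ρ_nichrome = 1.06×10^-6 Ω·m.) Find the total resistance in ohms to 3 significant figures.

Seg 1: A = π(d/2)² = π(6.7500e-05 m)² = 1.431e-08 m²
R_1 = (2.32×10^-7)(0.446)/(1.431e-08) = 7.229 Ω
Seg 2: A = π(d/2)² = π(8.7000e-04 m)² = 2.378e-06 m²
R_2 = (6.64×10^-8)(13.2)/(2.378e-06) = 0.3686 Ω
Seg 3: A = πr² = π(1.2600e-03 m)² = 4.988e-06 m²
R_3 = (1.06×10^-6)(10.1)/(4.988e-06) = 2.147 Ω
R_total = R_1 + R_2 + R_3 = 9.74 Ω

9.74 Ω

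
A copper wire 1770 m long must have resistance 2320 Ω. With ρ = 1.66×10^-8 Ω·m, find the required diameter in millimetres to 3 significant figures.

A = ρL/R = (1.66×10^-8)(1770)/(2320) = 1.266e-08 m²
d = 2√(A/π) = 1.270e-04 m = 0.127 mm

0.127 mm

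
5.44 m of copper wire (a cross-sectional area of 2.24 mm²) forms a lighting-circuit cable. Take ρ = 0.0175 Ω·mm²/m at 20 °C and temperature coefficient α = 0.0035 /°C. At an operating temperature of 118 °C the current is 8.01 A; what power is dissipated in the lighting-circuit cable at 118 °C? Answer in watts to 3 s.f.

ρ = 0.0175 Ω·mm²/m = 1.75×10^-8 Ω·m
A = 2.24 mm² = 2.240e-06 m²
R₍20₎ = ρL/A = (1.75×10^-8)(5.44)/(2.240e-06) = 0.0425 Ω
R₍118₎ = R₍20₎(1 + αΔT) = 0.0425 × (1 + 0.0035×98) = 0.05708 Ω
P = I²R = (8.01)² × 0.05708 = 3.66 W

3.66 W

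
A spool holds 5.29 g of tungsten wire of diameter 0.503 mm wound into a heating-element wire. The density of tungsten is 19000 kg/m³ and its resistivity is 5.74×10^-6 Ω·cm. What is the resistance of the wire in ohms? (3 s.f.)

0.405 Ω

ρ = 5.74×10^-6 Ω·cm = 5.74×10^-8 Ω·m
A = π(d/2)² = π(2.5150e-04 m)² = 1.9871e-07 m²
L = m/(density·A) = 0.00529/(19000×1.9871e-07) = 1.401 m
R = ρL/A = (5.74×10^-8)(1.401)/(1.9871e-07) = 0.405 Ω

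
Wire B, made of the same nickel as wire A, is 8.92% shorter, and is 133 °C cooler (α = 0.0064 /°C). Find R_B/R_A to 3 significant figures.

R ∝ ρL/d² with ρ ∝ (1+αΔT), so R_B/R_A = (1 − 8.92/100) × (1 − 0.0064×133)
= 0.9108 × 0.1488 = 0.136

0.136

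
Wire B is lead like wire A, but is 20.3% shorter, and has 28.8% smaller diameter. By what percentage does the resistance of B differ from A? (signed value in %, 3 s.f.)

57.2%

R ∝ L/d², so R_B/R_A = (1 − 20.3/100) × (1 − 28.8/100)⁻²
= 0.797 × 1.973 = 1.572
(R_B − R_A)/R_A = 1.572 − 1 = 57.2%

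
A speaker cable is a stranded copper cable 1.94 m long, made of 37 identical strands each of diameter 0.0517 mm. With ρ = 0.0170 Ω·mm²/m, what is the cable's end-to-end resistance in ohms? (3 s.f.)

ρ = 0.0170 Ω·mm²/m = 1.70×10^-8 Ω·m
A_strand = π(2.5850e-05 m)² = 2.099e-09 m²
R_strand = ρL/A = (1.70×10^-8)(1.94)/(2.099e-09) = 15.71 Ω
R_total = R_strand/N = 15.71/37 = 0.425 Ω

0.425 Ω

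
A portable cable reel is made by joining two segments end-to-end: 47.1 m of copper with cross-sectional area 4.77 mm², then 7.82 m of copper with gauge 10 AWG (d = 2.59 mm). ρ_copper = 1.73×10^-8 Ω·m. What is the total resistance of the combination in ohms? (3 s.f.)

Segment 1: A = 4.77 mm² = 4.770e-06 m²
R₁ = ρL/A = (1.73×10^-8)(47.1)/(4.770e-06) = 0.1708 Ω
Segment 2: A = π(2.59/2 mm)² = π(1.2950e-03 m)² = 5.269e-06 m²
R₂ = (1.73×10^-8)(7.82)/(5.269e-06) = 0.02568 Ω
R = R₁ + R₂ = 0.197 Ω

0.197 Ω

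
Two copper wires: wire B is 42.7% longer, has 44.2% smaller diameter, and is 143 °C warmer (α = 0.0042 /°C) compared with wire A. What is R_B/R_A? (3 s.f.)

7.34

R ∝ ρL/d² with ρ ∝ (1+αΔT), so R_B/R_A = (1 + 42.7/100) × (1 − 44.2/100)⁻² × (1 + 0.0042×143)
= 1.427 × 3.212 × 1.601 = 7.34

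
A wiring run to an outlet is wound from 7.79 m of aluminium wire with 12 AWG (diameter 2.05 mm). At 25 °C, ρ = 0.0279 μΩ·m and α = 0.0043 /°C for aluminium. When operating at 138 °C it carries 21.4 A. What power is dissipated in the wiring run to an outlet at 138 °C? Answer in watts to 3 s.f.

ρ = 0.0279 μΩ·m = 2.79×10^-8 Ω·m
A = π(2.05/2 mm)² = π(1.0250e-03 m)² = 3.301e-06 m²
R₍25₎ = ρL/A = (2.79×10^-8)(7.79)/(3.301e-06) = 0.06585 Ω
R₍138₎ = R₍25₎(1 + αΔT) = 0.06585 × (1 + 0.0043×113) = 0.09784 Ω
P = I²R = (21.4)² × 0.09784 = 44.8 W

44.8 W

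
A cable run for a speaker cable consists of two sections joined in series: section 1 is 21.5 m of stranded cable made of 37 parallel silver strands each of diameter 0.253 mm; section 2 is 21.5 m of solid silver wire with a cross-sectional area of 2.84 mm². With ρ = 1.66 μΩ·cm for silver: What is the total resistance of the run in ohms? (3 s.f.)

ρ = 1.66 μΩ·cm = 1.66×10^-8 Ω·m
Section 1: A_strand = π(1.2650e-04)² = 5.027e-08 m²; R₁ = ρL/(N·A_s) = (1.66×10^-8)(21.5)/(37×5.027e-08) = 0.1919 Ω
Section 2: A = 2.84 mm² = 2.840e-06 m²
R₂ = (1.66×10^-8)(21.5)/(2.840e-06) = 0.1257 Ω
R = R₁ + R₂ = 0.318 Ω

0.318 Ω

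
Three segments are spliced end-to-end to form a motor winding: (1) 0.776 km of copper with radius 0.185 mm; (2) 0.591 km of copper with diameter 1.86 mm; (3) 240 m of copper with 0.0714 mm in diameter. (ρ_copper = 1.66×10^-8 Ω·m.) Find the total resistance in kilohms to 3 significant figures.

Seg 1: A = πr² = π(1.8500e-04 m)² = 1.075e-07 m²
R_1 = (1.66×10^-8)(776)/(1.075e-07) = 119.8 Ω
Seg 2: A = π(d/2)² = π(9.3000e-04 m)² = 2.717e-06 m²
R_2 = (1.66×10^-8)(591)/(2.717e-06) = 3.611 Ω
Seg 3: A = π(d/2)² = π(3.5700e-05 m)² = 4.004e-09 m²
R_3 = (1.66×10^-8)(240)/(4.004e-09) = 995 Ω
R_total = R_1 + R_2 + R_3 = 1.12 kΩ

1.12 kΩ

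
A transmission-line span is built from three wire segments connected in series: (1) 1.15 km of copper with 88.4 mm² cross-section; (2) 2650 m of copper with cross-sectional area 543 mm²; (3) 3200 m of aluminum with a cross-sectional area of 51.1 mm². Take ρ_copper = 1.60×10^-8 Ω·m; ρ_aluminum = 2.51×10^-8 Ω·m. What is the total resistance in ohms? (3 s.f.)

1.86 Ω

Seg 1: A = 88.4 mm² = 8.840e-05 m²
R_1 = (1.60×10^-8)(1150)/(8.840e-05) = 0.2081 Ω
Seg 2: A = 543 mm² = 5.430e-04 m²
R_2 = (1.60×10^-8)(2650)/(5.430e-04) = 0.07808 Ω
Seg 3: A = 51.1 mm² = 5.110e-05 m²
R_3 = (2.51×10^-8)(3200)/(5.110e-05) = 1.572 Ω
R_total = R_1 + R_2 + R_3 = 1.86 Ω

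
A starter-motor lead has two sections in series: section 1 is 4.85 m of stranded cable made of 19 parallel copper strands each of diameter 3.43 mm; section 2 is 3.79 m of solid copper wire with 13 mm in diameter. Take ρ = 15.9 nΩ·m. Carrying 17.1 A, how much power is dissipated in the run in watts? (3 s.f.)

ρ = 15.9 nΩ·m = 1.59×10^-8 Ω·m
Section 1: A_strand = π(1.7150e-03)² = 9.240e-06 m²; R₁ = ρL/(N·A_s) = (1.59×10^-8)(4.85)/(19×9.240e-06) = 4.392×10^-4 Ω
Section 2: A = π(d/2)² = π(6.5000e-03 m)² = 1.327e-04 m²
R₂ = (1.59×10^-8)(3.79)/(1.327e-04) = 4.540×10^-4 Ω
R = R₁ + R₂ = 8.932×10^-4 Ω
P = I²R = (17.1)² × 8.932×10^-4 = 0.261 W

0.261 W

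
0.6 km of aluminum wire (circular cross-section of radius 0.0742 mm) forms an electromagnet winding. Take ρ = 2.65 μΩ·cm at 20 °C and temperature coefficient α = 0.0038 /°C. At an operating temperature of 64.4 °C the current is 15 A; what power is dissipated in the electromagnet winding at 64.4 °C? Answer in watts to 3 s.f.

ρ = 2.65 μΩ·cm = 2.65×10^-8 Ω·m
A = πr² = π(7.4200e-05 m)² = 1.730e-08 m²
R₍20₎ = ρL/A = (2.65×10^-8)(600)/(1.730e-08) = 919.3 Ω
R₍64.4₎ = R₍20₎(1 + αΔT) = 919.3 × (1 + 0.0038×44.4) = 1074 Ω
P = I²R = (15)² × 1074 = 2.42×10^5 W

2.42×10^5 W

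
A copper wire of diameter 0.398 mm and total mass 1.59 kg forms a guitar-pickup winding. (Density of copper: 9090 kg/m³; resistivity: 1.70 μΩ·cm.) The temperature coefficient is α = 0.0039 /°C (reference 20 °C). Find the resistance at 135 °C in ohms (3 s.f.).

ρ = 1.70 μΩ·cm = 1.70×10^-8 Ω·m
A = π(d/2)² = π(1.9900e-04 m)² = 1.2441e-07 m²
L = m/(density·A) = 1.59/(9090×1.2441e-07) = 1406 m
R = ρL/A = (1.70×10^-8)(1406)/(1.2441e-07) = 192.1 Ω
R(135 °C) = 192.1 × (1 + 0.0039×115) = 278 Ω

278 Ω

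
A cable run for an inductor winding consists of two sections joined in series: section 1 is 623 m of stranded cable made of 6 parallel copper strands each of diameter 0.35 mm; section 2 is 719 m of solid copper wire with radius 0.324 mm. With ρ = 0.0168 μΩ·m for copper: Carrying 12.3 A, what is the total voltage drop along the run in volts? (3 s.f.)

ρ = 0.0168 μΩ·m = 1.68×10^-8 Ω·m
Section 1: A_strand = π(1.7500e-04)² = 9.621e-08 m²; R₁ = ρL/(N·A_s) = (1.68×10^-8)(623)/(6×9.621e-08) = 18.13 Ω
Section 2: A = πr² = π(3.2400e-04 m)² = 3.298e-07 m²
R₂ = (1.68×10^-8)(719)/(3.298e-07) = 36.63 Ω
R = R₁ + R₂ = 54.76 Ω
V = IR = 12.3 × 54.76 = 674 V

674 V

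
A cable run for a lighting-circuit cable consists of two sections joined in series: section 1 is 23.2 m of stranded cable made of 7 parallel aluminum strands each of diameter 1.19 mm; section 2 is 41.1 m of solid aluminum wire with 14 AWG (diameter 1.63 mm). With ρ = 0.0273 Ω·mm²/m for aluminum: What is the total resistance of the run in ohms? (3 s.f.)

0.619 Ω

ρ = 0.0273 Ω·mm²/m = 2.73×10^-8 Ω·m
Section 1: A_strand = π(5.9500e-04)² = 1.112e-06 m²; R₁ = ρL/(N·A_s) = (2.73×10^-8)(23.2)/(7×1.112e-06) = 0.08135 Ω
Section 2: A = π(1.63/2 mm)² = π(8.1500e-04 m)² = 2.087e-06 m²
R₂ = (2.73×10^-8)(41.1)/(2.087e-06) = 0.5377 Ω
R = R₁ + R₂ = 0.619 Ω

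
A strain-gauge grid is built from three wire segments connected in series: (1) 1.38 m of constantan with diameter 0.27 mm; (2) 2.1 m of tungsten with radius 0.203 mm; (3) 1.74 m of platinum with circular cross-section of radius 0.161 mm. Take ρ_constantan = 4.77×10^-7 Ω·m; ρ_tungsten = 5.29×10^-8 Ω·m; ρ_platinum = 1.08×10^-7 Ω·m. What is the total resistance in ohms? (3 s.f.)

Seg 1: A = π(d/2)² = π(1.3500e-04 m)² = 5.726e-08 m²
R_1 = (4.77×10^-7)(1.38)/(5.726e-08) = 11.5 Ω
Seg 2: A = πr² = π(2.0300e-04 m)² = 1.295e-07 m²
R_2 = (5.29×10^-8)(2.1)/(1.295e-07) = 0.8581 Ω
Seg 3: A = πr² = π(1.6100e-04 m)² = 8.143e-08 m²
R_3 = (1.08×10^-7)(1.74)/(8.143e-08) = 2.308 Ω
R_total = R_1 + R_2 + R_3 = 14.7 Ω

14.7 Ω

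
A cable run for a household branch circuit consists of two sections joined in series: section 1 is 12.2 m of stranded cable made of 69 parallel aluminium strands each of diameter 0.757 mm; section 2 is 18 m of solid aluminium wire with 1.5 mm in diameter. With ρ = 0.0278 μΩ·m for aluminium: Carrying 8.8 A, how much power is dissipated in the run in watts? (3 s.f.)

ρ = 0.0278 μΩ·m = 2.78×10^-8 Ω·m
Section 1: A_strand = π(3.7850e-04)² = 4.501e-07 m²; R₁ = ρL/(N·A_s) = (2.78×10^-8)(12.2)/(69×4.501e-07) = 0.01092 Ω
Section 2: A = π(d/2)² = π(7.5000e-04 m)² = 1.767e-06 m²
R₂ = (2.78×10^-8)(18)/(1.767e-06) = 0.2832 Ω
R = R₁ + R₂ = 0.2941 Ω
P = I²R = (8.8)² × 0.2941 = 22.8 W

22.8 W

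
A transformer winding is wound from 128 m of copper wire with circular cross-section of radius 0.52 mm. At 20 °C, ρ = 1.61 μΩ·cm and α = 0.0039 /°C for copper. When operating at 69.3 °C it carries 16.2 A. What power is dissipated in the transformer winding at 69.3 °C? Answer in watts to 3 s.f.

ρ = 1.61 μΩ·cm = 1.61×10^-8 Ω·m
A = πr² = π(5.2000e-04 m)² = 8.495e-07 m²
R₍20₎ = ρL/A = (1.61×10^-8)(128)/(8.495e-07) = 2.426 Ω
R₍69.3₎ = R₍20₎(1 + αΔT) = 2.426 × (1 + 0.0039×49.3) = 2.892 Ω
P = I²R = (16.2)² × 2.892 = 759 W

759 W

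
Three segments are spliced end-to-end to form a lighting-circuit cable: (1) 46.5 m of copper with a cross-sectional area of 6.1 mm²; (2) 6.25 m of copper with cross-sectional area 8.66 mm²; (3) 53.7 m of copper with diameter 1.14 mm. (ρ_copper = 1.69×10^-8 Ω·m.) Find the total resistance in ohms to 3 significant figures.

Seg 1: A = 6.1 mm² = 6.100e-06 m²
R_1 = (1.69×10^-8)(46.5)/(6.100e-06) = 0.1288 Ω
Seg 2: A = 8.66 mm² = 8.660e-06 m²
R_2 = (1.69×10^-8)(6.25)/(8.660e-06) = 0.0122 Ω
Seg 3: A = π(d/2)² = π(5.7000e-04 m)² = 1.021e-06 m²
R_3 = (1.69×10^-8)(53.7)/(1.021e-06) = 0.8891 Ω
R_total = R_1 + R_2 + R_3 = 1.03 Ω

1.03 Ω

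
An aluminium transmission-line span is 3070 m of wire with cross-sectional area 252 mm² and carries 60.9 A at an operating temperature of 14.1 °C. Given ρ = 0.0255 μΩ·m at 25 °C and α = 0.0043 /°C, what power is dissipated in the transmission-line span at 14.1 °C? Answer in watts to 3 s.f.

ρ = 0.0255 μΩ·m = 2.55×10^-8 Ω·m
A = 252 mm² = 2.520e-04 m²
R₍25₎ = ρL/A = (2.55×10^-8)(3070)/(2.520e-04) = 0.3107 Ω
R₍14.1₎ = R₍25₎(1 + αΔT) = 0.3107 × (1 + 0.0043×-10.9) = 0.2961 Ω
P = I²R = (60.9)² × 0.2961 = 1100 W

1100 W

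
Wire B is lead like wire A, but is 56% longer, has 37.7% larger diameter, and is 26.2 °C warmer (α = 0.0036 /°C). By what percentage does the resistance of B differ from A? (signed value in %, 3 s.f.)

-9.97%

R ∝ ρL/d² with ρ ∝ (1+αΔT), so R_B/R_A = (1 + 56/100) × (1 + 37.7/100)⁻² × (1 + 0.0036×26.2)
= 1.56 × 0.5274 × 1.094 = 0.9003
(R_B − R_A)/R_A = 0.9003 − 1 = -9.97%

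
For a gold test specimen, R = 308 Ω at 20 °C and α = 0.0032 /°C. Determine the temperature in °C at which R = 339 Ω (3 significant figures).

R = R₀(1 + α(T − T₀)) ⇒ T = T₀ + (R/R₀ − 1)/α
T = 20 + (339/308 − 1)/0.0032 = 20 + (0.1006)/0.0032 = 51.5 °C

51.5 °C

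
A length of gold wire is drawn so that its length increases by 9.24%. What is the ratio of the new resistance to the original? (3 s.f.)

k = 1 + 9.24/100 = 1.092; volume constant ⇒ A' = A/k, so R' = k²R.
Factor = 1.19

1.19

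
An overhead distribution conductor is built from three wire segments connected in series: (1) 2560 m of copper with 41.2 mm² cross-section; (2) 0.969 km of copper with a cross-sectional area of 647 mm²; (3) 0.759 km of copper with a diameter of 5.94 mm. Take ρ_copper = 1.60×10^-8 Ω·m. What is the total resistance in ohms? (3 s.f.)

1.46 Ω

Seg 1: A = 41.2 mm² = 4.120e-05 m²
R_1 = (1.60×10^-8)(2560)/(4.120e-05) = 0.9942 Ω
Seg 2: A = 647 mm² = 6.470e-04 m²
R_2 = (1.60×10^-8)(969)/(6.470e-04) = 0.02396 Ω
Seg 3: A = π(d/2)² = π(2.9700e-03 m)² = 2.771e-05 m²
R_3 = (1.60×10^-8)(759)/(2.771e-05) = 0.4382 Ω
R_total = R_1 + R_2 + R_3 = 1.46 Ω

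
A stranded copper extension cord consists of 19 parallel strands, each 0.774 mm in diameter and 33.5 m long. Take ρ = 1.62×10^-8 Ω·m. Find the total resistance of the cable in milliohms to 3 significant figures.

A_strand = π(3.8700e-04 m)² = 4.705e-07 m²
R_strand = ρL/A = (1.62×10^-8)(33.5)/(4.705e-07) = 1.153 Ω
R_total = R_strand/N = 1.153/19 = 60.7 mΩ

60.7 mΩ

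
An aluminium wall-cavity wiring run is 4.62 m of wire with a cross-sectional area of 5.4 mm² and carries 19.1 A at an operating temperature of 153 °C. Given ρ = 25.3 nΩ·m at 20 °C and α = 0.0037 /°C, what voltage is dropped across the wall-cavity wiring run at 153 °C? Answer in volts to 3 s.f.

0.617 V

ρ = 25.3 nΩ·m = 2.53×10^-8 Ω·m
A = 5.4 mm² = 5.400e-06 m²
R₍20₎ = ρL/A = (2.53×10^-8)(4.62)/(5.400e-06) = 0.02165 Ω
R₍153₎ = R₍20₎(1 + αΔT) = 0.02165 × (1 + 0.0037×133) = 0.0323 Ω
V = IR = 19.1 × 0.0323 = 0.617 V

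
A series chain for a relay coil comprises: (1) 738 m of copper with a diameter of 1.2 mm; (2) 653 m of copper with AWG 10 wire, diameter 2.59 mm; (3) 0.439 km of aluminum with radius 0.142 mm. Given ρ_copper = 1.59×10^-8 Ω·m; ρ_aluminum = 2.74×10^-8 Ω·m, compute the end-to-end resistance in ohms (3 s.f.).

Seg 1: A = π(d/2)² = π(6.0000e-04 m)² = 1.131e-06 m²
R_1 = (1.59×10^-8)(738)/(1.131e-06) = 10.38 Ω
Seg 2: A = π(2.59/2 mm)² = π(1.2950e-03 m)² = 5.269e-06 m²
R_2 = (1.59×10^-8)(653)/(5.269e-06) = 1.971 Ω
Seg 3: A = πr² = π(1.4200e-04 m)² = 6.335e-08 m²
R_3 = (2.74×10^-8)(439)/(6.335e-08) = 189.9 Ω
R_total = R_1 + R_2 + R_3 = 202 Ω

202 Ω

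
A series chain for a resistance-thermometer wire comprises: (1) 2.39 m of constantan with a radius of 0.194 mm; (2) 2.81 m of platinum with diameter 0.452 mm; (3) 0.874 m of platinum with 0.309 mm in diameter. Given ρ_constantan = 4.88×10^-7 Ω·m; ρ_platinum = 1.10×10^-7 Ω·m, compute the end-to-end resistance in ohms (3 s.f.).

13.1 Ω

Seg 1: A = πr² = π(1.9400e-04 m)² = 1.182e-07 m²
R_1 = (4.88×10^-7)(2.39)/(1.182e-07) = 9.864 Ω
Seg 2: A = π(d/2)² = π(2.2600e-04 m)² = 1.605e-07 m²
R_2 = (1.10×10^-7)(2.81)/(1.605e-07) = 1.926 Ω
Seg 3: A = π(d/2)² = π(1.5450e-04 m)² = 7.499e-08 m²
R_3 = (1.10×10^-7)(0.874)/(7.499e-08) = 1.282 Ω
R_total = R_1 + R_2 + R_3 = 13.1 Ω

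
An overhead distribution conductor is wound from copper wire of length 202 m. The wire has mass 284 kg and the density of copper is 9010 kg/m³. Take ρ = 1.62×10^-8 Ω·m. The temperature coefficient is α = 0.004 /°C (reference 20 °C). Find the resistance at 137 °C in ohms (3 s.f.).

A = m/(density·L) = 284/(9010×202) = 1.5604e-04 m²
R = ρL/A = (1.62×10^-8)(202)/(1.5604e-04) = 0.02097 Ω
R(137 °C) = 0.02097 × (1 + 0.004×117) = 0.0308 Ω

0.0308 Ω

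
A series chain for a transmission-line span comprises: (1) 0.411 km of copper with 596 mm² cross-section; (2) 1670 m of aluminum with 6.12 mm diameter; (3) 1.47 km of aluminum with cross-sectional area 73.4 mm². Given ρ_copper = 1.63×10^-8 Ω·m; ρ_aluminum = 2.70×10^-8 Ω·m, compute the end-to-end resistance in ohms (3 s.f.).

2.08 Ω

Seg 1: A = 596 mm² = 5.960e-04 m²
R_1 = (1.63×10^-8)(411)/(5.960e-04) = 0.01124 Ω
Seg 2: A = π(d/2)² = π(3.0600e-03 m)² = 2.942e-05 m²
R_2 = (2.70×10^-8)(1670)/(2.942e-05) = 1.533 Ω
Seg 3: A = 73.4 mm² = 7.340e-05 m²
R_3 = (2.70×10^-8)(1470)/(7.340e-05) = 0.5407 Ω
R_total = R_1 + R_2 + R_3 = 2.08 Ω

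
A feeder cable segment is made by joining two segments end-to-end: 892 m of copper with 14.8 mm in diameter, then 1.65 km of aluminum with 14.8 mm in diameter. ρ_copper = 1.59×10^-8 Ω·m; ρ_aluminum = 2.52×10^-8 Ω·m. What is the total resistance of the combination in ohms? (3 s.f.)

0.324 Ω

Segment 1: A = π(d/2)² = π(7.4000e-03 m)² = 1.720e-04 m²
R₁ = ρL/A = (1.59×10^-8)(892)/(1.720e-04) = 0.08244 Ω
R₂ = (2.52×10^-8)(1650)/(1.720e-04) = 0.2417 Ω
R = R₁ + R₂ = 0.324 Ω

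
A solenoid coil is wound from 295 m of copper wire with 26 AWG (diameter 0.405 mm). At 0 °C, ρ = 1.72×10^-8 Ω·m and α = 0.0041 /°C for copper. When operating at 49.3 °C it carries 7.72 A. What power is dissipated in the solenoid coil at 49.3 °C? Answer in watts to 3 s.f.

A = π(0.405/2 mm)² = π(2.0250e-04 m)² = 1.288e-07 m²
R₍0₎ = ρL/A = (1.72×10^-8)(295)/(1.288e-07) = 39.39 Ω
R₍49.3₎ = R₍0₎(1 + αΔT) = 39.39 × (1 + 0.0041×49.3) = 47.35 Ω
P = I²R = (7.72)² × 47.35 = 2820 W

2820 W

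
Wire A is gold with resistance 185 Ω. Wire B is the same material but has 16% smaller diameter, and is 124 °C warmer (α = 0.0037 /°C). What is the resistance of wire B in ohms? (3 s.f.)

382 Ω

R ∝ ρL/d² with ρ ∝ (1+αΔT), so R_B/R_A = (1 − 16/100)⁻² × (1 + 0.0037×124)
= 1.417 × 1.459 = 2.067
R_B = 2.067 × 185 = 382 Ω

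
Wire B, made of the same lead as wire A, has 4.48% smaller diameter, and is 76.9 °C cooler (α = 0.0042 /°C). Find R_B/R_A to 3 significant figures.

0.742

R ∝ ρL/d² with ρ ∝ (1+αΔT), so R_B/R_A = (1 − 4.48/100)⁻² × (1 − 0.0042×76.9)
= 1.096 × 0.677 = 0.742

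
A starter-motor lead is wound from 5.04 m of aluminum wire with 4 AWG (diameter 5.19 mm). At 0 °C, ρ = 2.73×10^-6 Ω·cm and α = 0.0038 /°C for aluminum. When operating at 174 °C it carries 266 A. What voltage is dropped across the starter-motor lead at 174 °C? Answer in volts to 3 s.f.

2.87 V

ρ = 2.73×10^-6 Ω·cm = 2.73×10^-8 Ω·m
A = π(5.19/2 mm)² = π(2.5950e-03 m)² = 2.116e-05 m²
R₍0₎ = ρL/A = (2.73×10^-8)(5.04)/(2.116e-05) = 0.006504 Ω
R₍174₎ = R₍0₎(1 + αΔT) = 0.006504 × (1 + 0.0038×174) = 0.0108 Ω
V = IR = 266 × 0.0108 = 2.87 V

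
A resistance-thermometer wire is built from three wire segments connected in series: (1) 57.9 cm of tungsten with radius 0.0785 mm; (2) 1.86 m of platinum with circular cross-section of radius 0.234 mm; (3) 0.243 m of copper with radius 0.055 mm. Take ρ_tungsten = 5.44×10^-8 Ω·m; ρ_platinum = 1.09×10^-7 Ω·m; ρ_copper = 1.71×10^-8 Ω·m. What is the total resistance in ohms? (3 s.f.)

Seg 1: A = πr² = π(7.8500e-05 m)² = 1.936e-08 m²
R_1 = (5.44×10^-8)(0.579)/(1.936e-08) = 1.627 Ω
Seg 2: A = πr² = π(2.3400e-04 m)² = 1.720e-07 m²
R_2 = (1.09×10^-7)(1.86)/(1.720e-07) = 1.179 Ω
Seg 3: A = πr² = π(5.5000e-05 m)² = 9.503e-09 m²
R_3 = (1.71×10^-8)(0.243)/(9.503e-09) = 0.4372 Ω
R_total = R_1 + R_2 + R_3 = 3.24 Ω

3.24 Ω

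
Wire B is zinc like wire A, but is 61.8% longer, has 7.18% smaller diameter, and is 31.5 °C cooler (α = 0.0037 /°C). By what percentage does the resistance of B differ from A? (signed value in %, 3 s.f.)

R ∝ ρL/d² with ρ ∝ (1+αΔT), so R_B/R_A = (1 + 61.8/100) × (1 − 7.18/100)⁻² × (1 − 0.0037×31.5)
= 1.618 × 1.161 × 0.8834 = 1.659
(R_B − R_A)/R_A = 1.659 − 1 = 65.9%

65.9%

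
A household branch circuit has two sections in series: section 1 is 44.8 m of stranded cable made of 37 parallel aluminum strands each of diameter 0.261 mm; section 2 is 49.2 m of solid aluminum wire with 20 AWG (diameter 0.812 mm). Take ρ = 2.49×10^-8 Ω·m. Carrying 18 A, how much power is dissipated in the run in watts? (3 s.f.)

Section 1: A_strand = π(1.3050e-04)² = 5.350e-08 m²; R₁ = ρL/(N·A_s) = (2.49×10^-8)(44.8)/(37×5.350e-08) = 0.5635 Ω
Section 2: A = π(0.812/2 mm)² = π(4.0600e-04 m)² = 5.178e-07 m²
R₂ = (2.49×10^-8)(49.2)/(5.178e-07) = 2.366 Ω
R = R₁ + R₂ = 2.929 Ω
P = I²R = (18)² × 2.929 = 949 W

949 W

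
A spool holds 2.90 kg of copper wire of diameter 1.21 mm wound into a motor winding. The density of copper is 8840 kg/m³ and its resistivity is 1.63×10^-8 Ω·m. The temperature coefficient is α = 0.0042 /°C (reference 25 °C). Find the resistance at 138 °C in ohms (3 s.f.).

5.96 Ω

A = π(d/2)² = π(6.0500e-04 m)² = 1.1499e-06 m²
L = m/(density·A) = 2.9/(8840×1.1499e-06) = 285.3 m
R = ρL/A = (1.63×10^-8)(285.3)/(1.1499e-06) = 4.044 Ω
R(138 °C) = 4.044 × (1 + 0.0042×113) = 5.96 Ω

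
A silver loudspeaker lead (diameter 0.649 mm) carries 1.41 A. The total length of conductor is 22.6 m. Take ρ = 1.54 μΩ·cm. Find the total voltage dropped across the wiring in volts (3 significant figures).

ρ = 1.54 μΩ·cm = 1.54×10^-8 Ω·m
A = π(d/2)² = π(3.2450e-04 m)² = 3.308e-07 m²
R = ρL/A = (1.54×10^-8)(22.6)/(3.308e-07) = 1.052 Ω
V = IR = 1.41 × 1.052 = 1.48 V

1.48 V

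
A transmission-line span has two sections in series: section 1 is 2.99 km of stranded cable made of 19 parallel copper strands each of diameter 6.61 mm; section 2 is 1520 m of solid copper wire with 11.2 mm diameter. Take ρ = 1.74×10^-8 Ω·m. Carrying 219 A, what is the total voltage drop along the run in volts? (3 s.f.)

Section 1: A_strand = π(3.3050e-03)² = 3.432e-05 m²; R₁ = ρL/(N·A_s) = (1.74×10^-8)(2990)/(19×3.432e-05) = 0.07979 Ω
Section 2: A = π(d/2)² = π(5.6000e-03 m)² = 9.852e-05 m²
R₂ = (1.74×10^-8)(1520)/(9.852e-05) = 0.2685 Ω
R = R₁ + R₂ = 0.3482 Ω
V = IR = 219 × 0.3482 = 76.3 V

76.3 V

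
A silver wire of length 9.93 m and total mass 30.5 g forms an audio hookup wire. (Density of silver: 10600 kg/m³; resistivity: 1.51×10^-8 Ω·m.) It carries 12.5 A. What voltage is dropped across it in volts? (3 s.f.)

6.47 V

A = m/(density·L) = 0.0305/(10600×9.93) = 2.8976e-07 m²
R = ρL/A = (1.51×10^-8)(9.93)/(2.8976e-07) = 0.5175 Ω
V = IR = 12.5 × 0.5175 = 6.47 V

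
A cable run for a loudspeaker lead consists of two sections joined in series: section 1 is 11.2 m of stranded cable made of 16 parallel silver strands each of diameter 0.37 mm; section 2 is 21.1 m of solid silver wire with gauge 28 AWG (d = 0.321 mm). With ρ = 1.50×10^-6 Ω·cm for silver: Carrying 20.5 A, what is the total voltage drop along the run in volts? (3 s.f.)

82.2 V

ρ = 1.50×10^-6 Ω·cm = 1.50×10^-8 Ω·m
Section 1: A_strand = π(1.8500e-04)² = 1.075e-07 m²; R₁ = ρL/(N·A_s) = (1.50×10^-8)(11.2)/(16×1.075e-07) = 0.09766 Ω
Section 2: A = π(0.321/2 mm)² = π(1.6050e-04 m)² = 8.093e-08 m²
R₂ = (1.50×10^-8)(21.1)/(8.093e-08) = 3.911 Ω
R = R₁ + R₂ = 4.009 Ω
V = IR = 20.5 × 4.009 = 82.2 V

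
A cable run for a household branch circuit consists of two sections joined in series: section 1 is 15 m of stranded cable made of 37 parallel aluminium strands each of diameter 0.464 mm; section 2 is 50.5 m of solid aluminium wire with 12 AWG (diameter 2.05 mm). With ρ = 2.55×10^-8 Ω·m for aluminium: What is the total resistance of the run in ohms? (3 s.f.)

Section 1: A_strand = π(2.3200e-04)² = 1.691e-07 m²; R₁ = ρL/(N·A_s) = (2.55×10^-8)(15)/(37×1.691e-07) = 0.06114 Ω
Section 2: A = π(2.05/2 mm)² = π(1.0250e-03 m)² = 3.301e-06 m²
R₂ = (2.55×10^-8)(50.5)/(3.301e-06) = 0.3902 Ω
R = R₁ + R₂ = 0.451 Ω

0.451 Ω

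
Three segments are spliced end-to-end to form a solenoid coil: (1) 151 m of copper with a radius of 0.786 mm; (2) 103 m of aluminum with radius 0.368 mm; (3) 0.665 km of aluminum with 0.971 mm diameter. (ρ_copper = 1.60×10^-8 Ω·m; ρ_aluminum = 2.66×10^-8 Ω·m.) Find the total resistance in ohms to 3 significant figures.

Seg 1: A = πr² = π(7.8600e-04 m)² = 1.941e-06 m²
R_1 = (1.60×10^-8)(151)/(1.941e-06) = 1.245 Ω
Seg 2: A = πr² = π(3.6800e-04 m)² = 4.254e-07 m²
R_2 = (2.66×10^-8)(103)/(4.254e-07) = 6.44 Ω
Seg 3: A = π(d/2)² = π(4.8550e-04 m)² = 7.405e-07 m²
R_3 = (2.66×10^-8)(665)/(7.405e-07) = 23.89 Ω
R_total = R_1 + R_2 + R_3 = 31.6 Ω

31.6 Ω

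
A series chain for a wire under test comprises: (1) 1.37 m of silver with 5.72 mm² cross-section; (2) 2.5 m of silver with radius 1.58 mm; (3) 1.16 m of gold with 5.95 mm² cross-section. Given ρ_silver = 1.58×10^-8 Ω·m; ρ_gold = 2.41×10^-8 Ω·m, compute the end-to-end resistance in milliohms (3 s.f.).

13.5 mΩ

Seg 1: A = 5.72 mm² = 5.720e-06 m²
R_1 = (1.58×10^-8)(1.37)/(5.720e-06) = 0.003784 Ω
Seg 2: A = πr² = π(1.5800e-03 m)² = 7.843e-06 m²
R_2 = (1.58×10^-8)(2.5)/(7.843e-06) = 0.005037 Ω
Seg 3: A = 5.95 mm² = 5.950e-06 m²
R_3 = (2.41×10^-8)(1.16)/(5.950e-06) = 0.004698 Ω
R_total = R_1 + R_2 + R_3 = 13.5 mΩ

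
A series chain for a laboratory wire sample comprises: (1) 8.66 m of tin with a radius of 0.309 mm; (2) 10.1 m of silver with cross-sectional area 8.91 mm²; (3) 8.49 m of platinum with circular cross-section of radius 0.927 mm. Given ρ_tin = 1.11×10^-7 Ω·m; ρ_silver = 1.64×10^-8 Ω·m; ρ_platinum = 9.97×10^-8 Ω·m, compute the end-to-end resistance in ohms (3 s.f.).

Seg 1: A = πr² = π(3.0900e-04 m)² = 3.000e-07 m²
R_1 = (1.11×10^-7)(8.66)/(3.000e-07) = 3.205 Ω
Seg 2: A = 8.91 mm² = 8.910e-06 m²
R_2 = (1.64×10^-8)(10.1)/(8.910e-06) = 0.01859 Ω
Seg 3: A = πr² = π(9.2700e-04 m)² = 2.700e-06 m²
R_3 = (9.97×10^-8)(8.49)/(2.700e-06) = 0.3135 Ω
R_total = R_1 + R_2 + R_3 = 3.54 Ω

3.54 Ω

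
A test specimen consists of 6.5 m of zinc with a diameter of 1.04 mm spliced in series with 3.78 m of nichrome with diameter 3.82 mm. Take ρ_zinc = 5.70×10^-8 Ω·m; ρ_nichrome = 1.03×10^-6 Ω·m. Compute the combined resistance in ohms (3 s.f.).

0.776 Ω

Segment 1: A = π(d/2)² = π(5.2000e-04 m)² = 8.495e-07 m²
R₁ = ρL/A = (5.70×10^-8)(6.5)/(8.495e-07) = 0.4361 Ω
Segment 2: A = π(d/2)² = π(1.9100e-03 m)² = 1.146e-05 m²
R₂ = (1.03×10^-6)(3.78)/(1.146e-05) = 0.3397 Ω
R = R₁ + R₂ = 0.776 Ω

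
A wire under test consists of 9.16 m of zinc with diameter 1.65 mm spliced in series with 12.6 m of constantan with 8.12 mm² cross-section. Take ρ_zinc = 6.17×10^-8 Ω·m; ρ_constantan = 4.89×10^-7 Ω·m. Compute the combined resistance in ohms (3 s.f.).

1.02 Ω

Segment 1: A = π(d/2)² = π(8.2500e-04 m)² = 2.138e-06 m²
R₁ = ρL/A = (6.17×10^-8)(9.16)/(2.138e-06) = 0.2643 Ω
Segment 2: A = 8.12 mm² = 8.120e-06 m²
R₂ = (4.89×10^-7)(12.6)/(8.120e-06) = 0.7588 Ω
R = R₁ + R₂ = 1.02 Ω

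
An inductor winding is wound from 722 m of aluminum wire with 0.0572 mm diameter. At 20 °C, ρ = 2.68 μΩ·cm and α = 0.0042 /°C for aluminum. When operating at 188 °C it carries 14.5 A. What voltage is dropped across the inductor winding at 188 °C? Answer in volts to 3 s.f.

ρ = 2.68 μΩ·cm = 2.68×10^-8 Ω·m
A = π(d/2)² = π(2.8600e-05 m)² = 2.570e-09 m²
R₍20₎ = ρL/A = (2.68×10^-8)(722)/(2.570e-09) = 7530 Ω
R₍188₎ = R₍20₎(1 + αΔT) = 7530 × (1 + 0.0042×168) = 12840 Ω
V = IR = 14.5 × 12840 = 1.86×10^5 V

1.86×10^5 V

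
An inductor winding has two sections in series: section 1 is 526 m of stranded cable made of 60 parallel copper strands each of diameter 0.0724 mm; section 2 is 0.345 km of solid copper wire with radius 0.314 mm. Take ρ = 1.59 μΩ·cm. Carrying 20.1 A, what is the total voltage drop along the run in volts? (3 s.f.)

ρ = 1.59 μΩ·cm = 1.59×10^-8 Ω·m
Section 1: A_strand = π(3.6200e-05)² = 4.117e-09 m²; R₁ = ρL/(N·A_s) = (1.59×10^-8)(526)/(60×4.117e-09) = 33.86 Ω
Section 2: A = πr² = π(3.1400e-04 m)² = 3.097e-07 m²
R₂ = (1.59×10^-8)(345)/(3.097e-07) = 17.71 Ω
R = R₁ + R₂ = 51.57 Ω
V = IR = 20.1 × 51.57 = 1040 V

1040 V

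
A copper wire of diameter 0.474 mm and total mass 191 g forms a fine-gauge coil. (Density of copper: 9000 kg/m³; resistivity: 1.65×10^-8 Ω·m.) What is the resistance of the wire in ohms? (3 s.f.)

11.2 Ω

A = π(d/2)² = π(2.3700e-04 m)² = 1.7646e-07 m²
L = m/(density·A) = 0.191/(9000×1.7646e-07) = 120.3 m
R = ρL/A = (1.65×10^-8)(120.3)/(1.7646e-07) = 11.2 Ω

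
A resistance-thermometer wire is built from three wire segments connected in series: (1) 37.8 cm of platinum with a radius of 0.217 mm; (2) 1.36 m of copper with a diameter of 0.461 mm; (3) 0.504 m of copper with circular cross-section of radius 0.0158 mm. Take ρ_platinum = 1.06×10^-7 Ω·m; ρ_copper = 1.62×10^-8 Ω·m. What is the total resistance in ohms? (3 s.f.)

10.8 Ω

Seg 1: A = πr² = π(2.1700e-04 m)² = 1.479e-07 m²
R_1 = (1.06×10^-7)(0.378)/(1.479e-07) = 0.2708 Ω
Seg 2: A = π(d/2)² = π(2.3050e-04 m)² = 1.669e-07 m²
R_2 = (1.62×10^-8)(1.36)/(1.669e-07) = 0.132 Ω
Seg 3: A = πr² = π(1.5800e-05 m)² = 7.843e-10 m²
R_3 = (1.62×10^-8)(0.504)/(7.843e-10) = 10.41 Ω
R_total = R_1 + R_2 + R_3 = 10.8 Ω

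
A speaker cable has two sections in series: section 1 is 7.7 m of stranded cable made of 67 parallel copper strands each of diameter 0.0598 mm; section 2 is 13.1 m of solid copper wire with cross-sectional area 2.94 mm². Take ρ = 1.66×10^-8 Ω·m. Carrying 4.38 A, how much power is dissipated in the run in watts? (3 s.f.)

Section 1: A_strand = π(2.9900e-05)² = 2.809e-09 m²; R₁ = ρL/(N·A_s) = (1.66×10^-8)(7.7)/(67×2.809e-09) = 0.6793 Ω
Section 2: A = 2.94 mm² = 2.940e-06 m²
R₂ = (1.66×10^-8)(13.1)/(2.940e-06) = 0.07397 Ω
R = R₁ + R₂ = 0.7532 Ω
P = I²R = (4.38)² × 0.7532 = 14.5 W

14.5 W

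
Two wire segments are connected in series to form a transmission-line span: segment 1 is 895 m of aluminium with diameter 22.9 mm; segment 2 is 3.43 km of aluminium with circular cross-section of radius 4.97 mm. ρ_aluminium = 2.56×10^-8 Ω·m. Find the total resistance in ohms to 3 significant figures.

Segment 1: A = π(d/2)² = π(1.1450e-02 m)² = 4.119e-04 m²
R₁ = ρL/A = (2.56×10^-8)(895)/(4.119e-04) = 0.05563 Ω
Segment 2: A = πr² = π(4.9700e-03 m)² = 7.760e-05 m²
R₂ = (2.56×10^-8)(3430)/(7.760e-05) = 1.132 Ω
R = R₁ + R₂ = 1.19 Ω

1.19 Ω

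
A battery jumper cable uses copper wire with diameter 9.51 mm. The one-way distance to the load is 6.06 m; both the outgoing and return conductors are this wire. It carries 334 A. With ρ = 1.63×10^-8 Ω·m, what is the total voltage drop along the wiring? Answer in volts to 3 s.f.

A = π(d/2)² = π(4.7550e-03 m)² = 7.103e-05 m²
Total conductor length (both ways) L = 2 × 6.06 = 12.12 m
R = ρL/A = (1.63×10^-8)(12.12)/(7.103e-05) = 0.002781 Ω
V = IR = 334 × 0.002781 = 0.929 V

0.929 V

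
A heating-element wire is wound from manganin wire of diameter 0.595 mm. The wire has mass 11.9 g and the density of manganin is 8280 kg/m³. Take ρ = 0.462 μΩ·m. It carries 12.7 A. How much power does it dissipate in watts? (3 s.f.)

ρ = 0.462 μΩ·m = 4.62×10^-7 Ω·m
A = π(d/2)² = π(2.9750e-04 m)² = 2.7805e-07 m²
L = m/(density·A) = 0.0119/(8280×2.7805e-07) = 5.169 m
R = ρL/A = (4.62×10^-7)(5.169)/(2.7805e-07) = 8.588 Ω
P = I²R = (12.7)² × 8.588 = 1390 W

1390 W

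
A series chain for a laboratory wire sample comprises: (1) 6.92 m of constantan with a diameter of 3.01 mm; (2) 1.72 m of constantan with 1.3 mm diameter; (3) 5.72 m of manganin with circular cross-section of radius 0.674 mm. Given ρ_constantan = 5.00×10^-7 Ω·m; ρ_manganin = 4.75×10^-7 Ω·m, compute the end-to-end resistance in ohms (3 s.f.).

3.04 Ω

Seg 1: A = π(d/2)² = π(1.5050e-03 m)² = 7.116e-06 m²
R_1 = (5.00×10^-7)(6.92)/(7.116e-06) = 0.4862 Ω
Seg 2: A = π(d/2)² = π(6.5000e-04 m)² = 1.327e-06 m²
R_2 = (5.00×10^-7)(1.72)/(1.327e-06) = 0.6479 Ω
Seg 3: A = πr² = π(6.7400e-04 m)² = 1.427e-06 m²
R_3 = (4.75×10^-7)(5.72)/(1.427e-06) = 1.904 Ω
R_total = R_1 + R_2 + R_3 = 3.04 Ω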